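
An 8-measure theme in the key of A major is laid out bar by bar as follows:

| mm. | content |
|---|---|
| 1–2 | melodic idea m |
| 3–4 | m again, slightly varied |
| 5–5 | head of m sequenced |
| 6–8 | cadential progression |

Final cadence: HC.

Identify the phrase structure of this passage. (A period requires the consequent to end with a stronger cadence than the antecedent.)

Basic idea (bars 1-2) + its repetition (mm. 3–4) form the presentation; fragmentation and cadence (measures 5–8) form the continuation — the 8-bar whole is a sentence.

sentence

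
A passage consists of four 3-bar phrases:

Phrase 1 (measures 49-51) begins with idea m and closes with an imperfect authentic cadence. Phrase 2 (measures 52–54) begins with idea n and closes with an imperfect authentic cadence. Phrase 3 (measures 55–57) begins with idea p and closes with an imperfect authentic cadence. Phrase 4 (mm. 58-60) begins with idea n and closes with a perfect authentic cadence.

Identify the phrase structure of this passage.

Four phrases in two halves: the first half (mm. 49–54) ends with an imperfect authentic cadence, the second (measures 55-60) with a perfect authentic cadence — a large antecedent–consequent pair, i.e. a double period.
Phrase 3 begins with different material from phrase 1, making it contrasting.

contrasting double period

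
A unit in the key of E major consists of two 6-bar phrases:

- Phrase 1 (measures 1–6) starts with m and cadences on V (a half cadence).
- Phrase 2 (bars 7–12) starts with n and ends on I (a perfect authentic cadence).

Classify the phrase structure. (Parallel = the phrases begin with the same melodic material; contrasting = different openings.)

contrasting period

Phrase 1 ends with a half cadence (weaker) and phrase 2 with a perfect authentic cadence (stronger): antecedent + consequent = a period.
The two phrases open with different material (m / n), so the period is contrasting.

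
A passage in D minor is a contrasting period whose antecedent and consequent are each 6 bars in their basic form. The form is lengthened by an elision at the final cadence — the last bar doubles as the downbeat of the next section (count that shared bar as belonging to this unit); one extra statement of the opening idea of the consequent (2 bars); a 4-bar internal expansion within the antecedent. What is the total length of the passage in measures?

Basic contrasting period: 6 + 6 = 12 bars.
12 (basic form) + 2 (extra statement) + 4 (internal expansion) = 18.
The elision shares a bar with the next section but does not change this unit's count.

18 measures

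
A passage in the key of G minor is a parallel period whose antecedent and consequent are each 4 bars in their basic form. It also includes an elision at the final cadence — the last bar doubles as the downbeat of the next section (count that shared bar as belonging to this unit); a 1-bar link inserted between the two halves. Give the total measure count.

9 measures

Basic parallel period: 4 + 4 = 8 bars.
8 (basic form) + 1 (link) = 9.
The elision shares a bar with the next section but does not change this unit's count.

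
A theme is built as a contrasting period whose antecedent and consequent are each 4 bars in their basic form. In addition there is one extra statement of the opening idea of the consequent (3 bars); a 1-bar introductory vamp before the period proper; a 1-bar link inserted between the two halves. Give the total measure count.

Basic contrasting period: 4 + 4 = 8 bars.
8 (basic form) + 3 (extra statement) + 1 (introduction) + 1 (link) = 13.

13 measures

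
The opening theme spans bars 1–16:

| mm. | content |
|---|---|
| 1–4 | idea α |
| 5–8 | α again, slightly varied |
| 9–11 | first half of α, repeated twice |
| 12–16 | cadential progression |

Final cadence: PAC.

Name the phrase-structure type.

Basic idea (mm. 1–4) + its repetition (mm. 5–8) form the presentation; fragmentation and cadence (mm. 9–16) form the continuation — the 16-bar whole is a sentence.

sentence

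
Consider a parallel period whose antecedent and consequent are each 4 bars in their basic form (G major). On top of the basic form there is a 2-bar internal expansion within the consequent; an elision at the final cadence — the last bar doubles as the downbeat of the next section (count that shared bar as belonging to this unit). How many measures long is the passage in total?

Basic parallel period: 4 + 4 = 8 bars.
8 (basic form) + 2 (internal expansion) = 10.
The elision shares a bar with the next section but does not change this unit's count.

10 measures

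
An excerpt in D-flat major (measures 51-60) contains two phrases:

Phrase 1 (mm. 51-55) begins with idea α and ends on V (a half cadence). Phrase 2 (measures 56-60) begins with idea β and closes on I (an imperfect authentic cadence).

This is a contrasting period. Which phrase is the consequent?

The phrase ending with the weaker cadence (half cadence) is the antecedent; the one ending more conclusively (imperfect authentic cadence) is the consequent. The consequent is phrase 2.

phrase 2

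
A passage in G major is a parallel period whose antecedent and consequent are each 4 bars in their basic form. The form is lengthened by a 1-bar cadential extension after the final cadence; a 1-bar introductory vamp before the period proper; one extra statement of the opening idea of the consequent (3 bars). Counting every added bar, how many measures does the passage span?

Basic parallel period: 4 + 4 = 8 bars.
8 (basic form) + 1 (cadential extension) + 1 (introduction) + 3 (extra statement) = 13.

13 measures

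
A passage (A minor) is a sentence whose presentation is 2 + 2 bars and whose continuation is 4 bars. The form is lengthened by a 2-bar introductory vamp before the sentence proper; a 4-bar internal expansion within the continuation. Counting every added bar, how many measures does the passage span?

14 measures

Basic sentence: 2 + 2 + 4 = 8 bars.
8 (basic form) + 2 (introduction) + 4 (internal expansion) = 14.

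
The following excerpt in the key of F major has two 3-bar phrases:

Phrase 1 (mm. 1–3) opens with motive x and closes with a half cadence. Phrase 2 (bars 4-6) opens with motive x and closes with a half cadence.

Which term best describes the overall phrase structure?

repeated phrase

Both phrases have the same opening (x) and the same cadence (half cadence): the second is a restatement, not a consequent, so this is a repeated phrase rather than a period.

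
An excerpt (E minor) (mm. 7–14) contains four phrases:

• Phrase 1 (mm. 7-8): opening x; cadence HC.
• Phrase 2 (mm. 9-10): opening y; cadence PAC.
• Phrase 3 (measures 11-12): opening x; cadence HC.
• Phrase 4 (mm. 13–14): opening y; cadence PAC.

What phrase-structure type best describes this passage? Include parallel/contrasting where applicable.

repeated period

The cadence pattern HC–PAC–HC–PAC is weak–strong twice, and phrases 3–4 restate phrases 1–2: a period heard twice, not a double period (which would end weakly at phrase 2).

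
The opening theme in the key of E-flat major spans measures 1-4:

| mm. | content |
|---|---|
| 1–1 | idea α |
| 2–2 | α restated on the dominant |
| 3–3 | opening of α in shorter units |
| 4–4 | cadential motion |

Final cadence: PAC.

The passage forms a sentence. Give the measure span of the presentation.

The presentation of a sentence is the basic idea (m. 1) plus its repetition (m. 2); the presentation is therefore mm. 1-2.

measures 1–2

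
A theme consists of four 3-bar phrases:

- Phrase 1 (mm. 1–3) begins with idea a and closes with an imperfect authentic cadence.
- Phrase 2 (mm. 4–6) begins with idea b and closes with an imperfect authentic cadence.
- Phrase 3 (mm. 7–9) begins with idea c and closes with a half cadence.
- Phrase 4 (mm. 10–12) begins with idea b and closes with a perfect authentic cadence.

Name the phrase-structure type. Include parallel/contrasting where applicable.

contrasting double period

Four phrases in two halves: the first half (measures 1–6) ends with an imperfect authentic cadence, the second (measures 7–12) with a perfect authentic cadence — a large antecedent–consequent pair, i.e. a double period.
Phrase 3 begins with different material from phrase 1, making it contrasting.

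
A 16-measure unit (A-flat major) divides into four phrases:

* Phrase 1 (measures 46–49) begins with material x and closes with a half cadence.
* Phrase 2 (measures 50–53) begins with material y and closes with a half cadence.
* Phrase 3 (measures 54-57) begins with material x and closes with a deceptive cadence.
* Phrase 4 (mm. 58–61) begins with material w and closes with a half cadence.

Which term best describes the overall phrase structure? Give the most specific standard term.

Phrase 4 ends with a half cadence, no stronger than phrase 2's half cadence, so the four phrases do not form a double period; nor do phrases 3–4 duplicate 1–2, so it is not a repeated period. With no phrase reaching a conclusive cadence, the passage is a phrase group.

phrase group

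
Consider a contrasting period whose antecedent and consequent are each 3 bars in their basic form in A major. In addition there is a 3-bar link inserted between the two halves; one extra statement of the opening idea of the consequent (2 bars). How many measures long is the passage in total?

11 measures

Basic contrasting period: 3 + 3 = 6 bars.
6 (basic form) + 3 (link) + 2 (extra statement) = 11.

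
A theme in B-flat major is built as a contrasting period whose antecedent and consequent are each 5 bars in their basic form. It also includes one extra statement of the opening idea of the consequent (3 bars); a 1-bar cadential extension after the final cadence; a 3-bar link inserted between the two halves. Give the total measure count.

17 measures

Basic contrasting period: 5 + 5 = 10 bars.
10 (basic form) + 3 (extra statement) + 1 (cadential extension) + 3 (link) = 17.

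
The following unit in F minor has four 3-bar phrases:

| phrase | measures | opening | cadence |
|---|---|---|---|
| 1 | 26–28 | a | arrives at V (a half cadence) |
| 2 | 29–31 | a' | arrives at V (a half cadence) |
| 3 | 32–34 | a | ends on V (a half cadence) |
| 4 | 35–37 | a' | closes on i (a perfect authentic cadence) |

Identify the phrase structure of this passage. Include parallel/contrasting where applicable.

Four phrases in two halves: the first half (bars 26–31) ends with a half cadence, the second (bars 32–37) with a perfect authentic cadence — a large antecedent–consequent pair, i.e. a double period.
Phrase 3 begins with the same material as phrase 1, making it parallel.

parallel double period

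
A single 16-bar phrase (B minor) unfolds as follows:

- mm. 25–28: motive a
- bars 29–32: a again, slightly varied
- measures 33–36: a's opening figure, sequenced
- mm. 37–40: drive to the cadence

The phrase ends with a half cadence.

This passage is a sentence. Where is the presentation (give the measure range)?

The presentation of a sentence is the basic idea (mm. 25-28) plus its repetition (measures 29–32); the presentation is therefore mm. 25–32.

measures 25–32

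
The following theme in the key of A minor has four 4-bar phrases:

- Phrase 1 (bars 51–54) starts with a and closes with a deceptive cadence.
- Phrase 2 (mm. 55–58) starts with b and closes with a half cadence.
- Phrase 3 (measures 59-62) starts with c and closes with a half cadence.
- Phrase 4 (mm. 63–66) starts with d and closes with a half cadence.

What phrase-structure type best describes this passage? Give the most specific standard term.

Phrase 4 ends with a half cadence, no stronger than phrase 2's half cadence, so the four phrases do not form a double period; nor do phrases 3–4 duplicate 1–2, so it is not a repeated period. With no phrase reaching a conclusive cadence, the passage is a phrase group.

phrase group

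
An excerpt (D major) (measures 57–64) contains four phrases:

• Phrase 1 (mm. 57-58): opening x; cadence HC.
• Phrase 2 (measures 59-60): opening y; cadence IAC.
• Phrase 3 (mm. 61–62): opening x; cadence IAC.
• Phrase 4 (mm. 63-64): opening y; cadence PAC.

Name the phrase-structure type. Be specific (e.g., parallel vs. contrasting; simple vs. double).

parallel double period

Four phrases in two halves: the first half (bars 57–60) ends with an imperfect authentic cadence, the second (mm. 61–64) with a perfect authentic cadence — a large antecedent–consequent pair, i.e. a double period.
Phrase 3 begins with the same material as phrase 1, making it parallel.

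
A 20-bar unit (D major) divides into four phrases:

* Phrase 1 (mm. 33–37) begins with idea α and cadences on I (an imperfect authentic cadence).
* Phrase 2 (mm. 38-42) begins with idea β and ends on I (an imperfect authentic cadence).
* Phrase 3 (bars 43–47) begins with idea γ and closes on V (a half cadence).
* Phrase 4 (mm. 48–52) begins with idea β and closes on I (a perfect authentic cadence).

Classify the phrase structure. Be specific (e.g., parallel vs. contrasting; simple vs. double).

contrasting double period

Four phrases in two halves: the first half (measures 33-42) ends with an imperfect authentic cadence, the second (mm. 43–52) with a perfect authentic cadence — a large antecedent–consequent pair, i.e. a double period.
Phrase 3 begins with different material from phrase 1, making it contrasting.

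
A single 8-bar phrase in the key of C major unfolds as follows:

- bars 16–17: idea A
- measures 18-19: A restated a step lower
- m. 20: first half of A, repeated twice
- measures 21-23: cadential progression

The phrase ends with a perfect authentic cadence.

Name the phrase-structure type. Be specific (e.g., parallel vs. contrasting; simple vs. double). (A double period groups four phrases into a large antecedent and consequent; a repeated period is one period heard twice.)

Basic idea (mm. 16–17) + its repetition (bars 18–19) form the presentation; fragmentation and cadence (measures 20-23) form the continuation — the 8-bar whole is a sentence.

sentence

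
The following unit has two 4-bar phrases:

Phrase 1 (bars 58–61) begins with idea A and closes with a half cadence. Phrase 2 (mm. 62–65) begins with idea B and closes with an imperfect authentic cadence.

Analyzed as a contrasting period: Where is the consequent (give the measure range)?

The antecedent is the phrase ending with the weaker cadence (half cadence, phrase 1) and the consequent the one ending more conclusively (imperfect authentic cadence, phrase 2); the consequent is bars 62–65.

measures 62–65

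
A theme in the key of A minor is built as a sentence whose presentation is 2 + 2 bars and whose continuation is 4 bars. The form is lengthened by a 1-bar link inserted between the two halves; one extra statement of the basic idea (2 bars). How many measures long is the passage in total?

Basic sentence: 2 + 2 + 4 = 8 bars.
8 (basic form) + 1 (link) + 2 (extra statement) = 11.

11 measures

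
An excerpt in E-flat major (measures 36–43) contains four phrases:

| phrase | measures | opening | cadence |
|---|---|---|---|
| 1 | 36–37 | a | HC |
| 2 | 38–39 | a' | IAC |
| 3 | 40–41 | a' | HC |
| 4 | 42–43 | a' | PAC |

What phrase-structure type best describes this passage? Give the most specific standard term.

Four phrases in two halves: the first half (mm. 36-39) ends with an imperfect authentic cadence, the second (bars 40–43) with a perfect authentic cadence — a large antecedent–consequent pair, i.e. a double period.
Phrase 3 begins with the same material as phrase 1, making it parallel.

parallel double period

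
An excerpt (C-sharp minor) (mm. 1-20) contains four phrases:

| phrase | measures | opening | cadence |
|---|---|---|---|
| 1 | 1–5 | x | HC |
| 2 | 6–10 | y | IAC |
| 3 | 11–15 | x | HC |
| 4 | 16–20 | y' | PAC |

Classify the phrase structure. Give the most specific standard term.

parallel double period

Four phrases in two halves: the first half (measures 1–10) ends with an imperfect authentic cadence, the second (measures 11–20) with a perfect authentic cadence — a large antecedent–consequent pair, i.e. a double period.
Phrase 3 begins with the same material as phrase 1, making it parallel.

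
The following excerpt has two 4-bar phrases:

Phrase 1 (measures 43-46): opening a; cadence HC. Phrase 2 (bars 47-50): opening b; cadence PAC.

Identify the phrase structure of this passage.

contrasting period

Phrase 1 ends with a half cadence (weaker) and phrase 2 with a perfect authentic cadence (stronger): antecedent + consequent = a period.
The two phrases open with different material (a / b), so the period is contrasting.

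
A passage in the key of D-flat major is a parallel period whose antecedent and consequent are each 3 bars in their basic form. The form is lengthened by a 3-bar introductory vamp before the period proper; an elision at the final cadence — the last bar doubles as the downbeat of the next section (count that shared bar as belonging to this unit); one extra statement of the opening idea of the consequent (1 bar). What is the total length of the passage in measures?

Basic parallel period: 3 + 3 = 6 bars.
6 (basic form) + 3 (introduction) + 1 (extra statement) = 10.
The elision shares a bar with the next section but does not change this unit's count.

10 measures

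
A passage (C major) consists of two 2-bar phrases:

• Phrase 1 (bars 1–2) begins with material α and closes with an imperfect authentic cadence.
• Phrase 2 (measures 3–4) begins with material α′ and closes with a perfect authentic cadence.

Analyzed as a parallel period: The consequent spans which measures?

measures 3–4

The antecedent is the phrase ending with the weaker cadence (imperfect authentic cadence, phrase 1) and the consequent the one ending more conclusively (perfect authentic cadence, phrase 2); the consequent is bars 3-4.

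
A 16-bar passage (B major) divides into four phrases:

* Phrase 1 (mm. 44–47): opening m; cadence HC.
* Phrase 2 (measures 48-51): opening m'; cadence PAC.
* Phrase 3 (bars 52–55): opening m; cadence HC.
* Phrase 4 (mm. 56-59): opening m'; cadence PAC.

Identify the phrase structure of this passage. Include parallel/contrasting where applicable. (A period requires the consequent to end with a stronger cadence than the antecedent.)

repeated period

The cadence pattern HC–PAC–HC–PAC is weak–strong twice, and phrases 3–4 restate phrases 1–2: a period heard twice, not a double period (which would end weakly at phrase 2).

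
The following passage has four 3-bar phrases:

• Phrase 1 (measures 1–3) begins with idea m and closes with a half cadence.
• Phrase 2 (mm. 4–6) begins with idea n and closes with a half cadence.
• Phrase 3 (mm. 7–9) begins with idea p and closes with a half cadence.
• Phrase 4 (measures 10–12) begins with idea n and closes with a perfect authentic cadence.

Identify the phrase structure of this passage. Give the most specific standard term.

contrasting double period

Four phrases in two halves: the first half (bars 1–6) ends with a half cadence, the second (mm. 7-12) with a perfect authentic cadence — a large antecedent–consequent pair, i.e. a double period.
Phrase 3 begins with different material from phrase 1, making it contrasting.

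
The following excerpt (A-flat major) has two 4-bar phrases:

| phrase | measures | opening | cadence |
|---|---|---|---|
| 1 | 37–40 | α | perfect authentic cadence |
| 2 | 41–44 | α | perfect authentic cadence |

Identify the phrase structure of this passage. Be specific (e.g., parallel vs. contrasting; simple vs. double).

Both phrases have the same opening (α) and the same cadence (perfect authentic cadence): the second is a restatement, not a consequent, so this is a repeated phrase rather than a period.

repeated phrase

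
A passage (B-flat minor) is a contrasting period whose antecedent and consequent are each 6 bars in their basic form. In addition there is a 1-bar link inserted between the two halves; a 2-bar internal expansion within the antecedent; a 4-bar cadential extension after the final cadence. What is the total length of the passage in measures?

19 measures

Basic contrasting period: 6 + 6 = 12 bars.
12 (basic form) + 1 (link) + 2 (internal expansion) + 4 (cadential extension) = 19.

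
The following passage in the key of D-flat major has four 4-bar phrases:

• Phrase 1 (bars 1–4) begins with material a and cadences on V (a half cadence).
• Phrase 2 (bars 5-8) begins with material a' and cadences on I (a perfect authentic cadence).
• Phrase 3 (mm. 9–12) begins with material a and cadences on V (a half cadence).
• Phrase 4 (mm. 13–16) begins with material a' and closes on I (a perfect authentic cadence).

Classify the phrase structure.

repeated period

The cadence pattern HC–PAC–HC–PAC is weak–strong twice, and phrases 3–4 restate phrases 1–2: a period heard twice, not a double period (which would end weakly at phrase 2).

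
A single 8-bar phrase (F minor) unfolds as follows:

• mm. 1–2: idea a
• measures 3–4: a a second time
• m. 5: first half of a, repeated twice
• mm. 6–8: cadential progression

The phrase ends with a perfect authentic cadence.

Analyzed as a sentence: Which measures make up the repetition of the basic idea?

measures 3–4

The presentation of a sentence is the basic idea (measures 1–2) plus its repetition (bars 3-4); the repetition of the basic idea is therefore mm. 3-4.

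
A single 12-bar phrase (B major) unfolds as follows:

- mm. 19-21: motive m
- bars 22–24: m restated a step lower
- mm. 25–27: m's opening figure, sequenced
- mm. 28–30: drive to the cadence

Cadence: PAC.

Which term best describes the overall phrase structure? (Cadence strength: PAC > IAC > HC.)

sentence

Basic idea (mm. 19–21) + its repetition (measures 22–24) form the presentation; fragmentation and cadence (measures 25–30) form the continuation — the 12-bar whole is a sentence.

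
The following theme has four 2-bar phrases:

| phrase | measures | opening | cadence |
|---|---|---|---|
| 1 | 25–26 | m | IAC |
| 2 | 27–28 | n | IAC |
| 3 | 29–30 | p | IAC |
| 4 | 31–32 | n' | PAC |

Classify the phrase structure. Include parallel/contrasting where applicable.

contrasting double period

Four phrases in two halves: the first half (mm. 25–28) ends with an imperfect authentic cadence, the second (mm. 29-32) with a perfect authentic cadence — a large antecedent–consequent pair, i.e. a double period.
Phrase 3 begins with different material from phrase 1, making it contrasting.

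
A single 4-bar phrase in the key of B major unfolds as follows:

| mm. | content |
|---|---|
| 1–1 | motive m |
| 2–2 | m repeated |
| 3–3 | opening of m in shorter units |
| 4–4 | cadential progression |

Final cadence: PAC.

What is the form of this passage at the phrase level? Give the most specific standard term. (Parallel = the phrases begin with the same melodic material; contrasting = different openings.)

sentence

Basic idea (measure 1) + its repetition (bar 2) form the presentation; fragmentation and cadence (measures 3–4) form the continuation — the 4-bar whole is a sentence.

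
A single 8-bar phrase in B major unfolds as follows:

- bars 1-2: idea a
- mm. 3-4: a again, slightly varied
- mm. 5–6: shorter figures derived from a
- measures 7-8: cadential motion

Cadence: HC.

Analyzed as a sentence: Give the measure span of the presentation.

measures 1–4

The presentation of a sentence is the basic idea (bars 1-2) plus its repetition (measures 3-4); the presentation is therefore mm. 1–4.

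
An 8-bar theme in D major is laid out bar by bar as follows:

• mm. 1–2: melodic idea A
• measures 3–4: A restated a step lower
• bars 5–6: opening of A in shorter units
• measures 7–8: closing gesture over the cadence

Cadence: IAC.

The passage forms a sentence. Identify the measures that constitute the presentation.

The presentation of a sentence is the basic idea (measures 1–2) plus its repetition (bars 3–4); the presentation is therefore mm. 1–4.

measures 1–4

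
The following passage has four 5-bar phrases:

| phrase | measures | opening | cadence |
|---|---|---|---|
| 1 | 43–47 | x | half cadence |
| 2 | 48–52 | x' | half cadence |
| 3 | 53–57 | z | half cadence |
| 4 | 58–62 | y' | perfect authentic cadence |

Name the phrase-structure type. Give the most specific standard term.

Four phrases in two halves: the first half (mm. 43–52) ends with a half cadence, the second (measures 53–62) with a perfect authentic cadence — a large antecedent–consequent pair, i.e. a double period.
Phrase 3 begins with different material from phrase 1, making it contrasting.

contrasting double period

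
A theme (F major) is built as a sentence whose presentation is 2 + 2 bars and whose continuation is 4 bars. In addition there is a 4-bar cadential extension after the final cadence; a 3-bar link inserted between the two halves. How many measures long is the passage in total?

15 measures

Basic sentence: 2 + 2 + 4 = 8 bars.
8 (basic form) + 4 (cadential extension) + 3 (link) = 15.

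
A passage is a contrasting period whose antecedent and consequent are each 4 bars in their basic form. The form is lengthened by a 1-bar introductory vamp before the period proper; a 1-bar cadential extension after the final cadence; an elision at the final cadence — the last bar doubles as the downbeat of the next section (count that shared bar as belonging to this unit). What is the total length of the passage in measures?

Basic contrasting period: 4 + 4 = 8 bars.
8 (basic form) + 1 (introduction) + 1 (cadential extension) = 10.
The elision shares a bar with the next section but does not change this unit's count.

10 measures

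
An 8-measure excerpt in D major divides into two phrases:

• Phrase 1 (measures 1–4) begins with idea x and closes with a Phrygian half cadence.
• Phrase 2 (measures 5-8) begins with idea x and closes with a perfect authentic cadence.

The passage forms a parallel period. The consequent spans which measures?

measures 5–8

The antecedent is the phrase ending with the weaker cadence (Phrygian half cadence, phrase 1) and the consequent the one ending more conclusively (perfect authentic cadence, phrase 2); the consequent is bars 5–8.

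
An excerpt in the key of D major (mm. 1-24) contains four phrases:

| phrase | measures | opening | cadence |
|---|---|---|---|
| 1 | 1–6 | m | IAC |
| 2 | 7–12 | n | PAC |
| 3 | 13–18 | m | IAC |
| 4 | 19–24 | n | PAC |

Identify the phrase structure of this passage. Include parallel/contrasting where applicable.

repeated period

The cadence pattern IAC–PAC–IAC–PAC is weak–strong twice, and phrases 3–4 restate phrases 1–2: a period heard twice, not a double period (which would end weakly at phrase 2).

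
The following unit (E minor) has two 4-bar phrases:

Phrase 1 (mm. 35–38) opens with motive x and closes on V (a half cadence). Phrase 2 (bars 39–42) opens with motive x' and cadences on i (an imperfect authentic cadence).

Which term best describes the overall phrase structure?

Phrase 1 ends with a half cadence (weaker) and phrase 2 with an imperfect authentic cadence (stronger): antecedent + consequent = a period.
The two phrases open with the same material (x / x'), so the period is parallel.

parallel period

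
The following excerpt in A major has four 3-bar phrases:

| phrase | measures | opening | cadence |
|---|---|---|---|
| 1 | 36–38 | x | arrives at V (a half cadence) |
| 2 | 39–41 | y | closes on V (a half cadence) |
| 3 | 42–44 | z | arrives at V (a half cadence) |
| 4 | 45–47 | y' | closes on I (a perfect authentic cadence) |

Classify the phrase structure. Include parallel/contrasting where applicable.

contrasting double period

Four phrases in two halves: the first half (bars 36–41) ends with a half cadence, the second (measures 42–47) with a perfect authentic cadence — a large antecedent–consequent pair, i.e. a double period.
Phrase 3 begins with different material from phrase 1, making it contrasting.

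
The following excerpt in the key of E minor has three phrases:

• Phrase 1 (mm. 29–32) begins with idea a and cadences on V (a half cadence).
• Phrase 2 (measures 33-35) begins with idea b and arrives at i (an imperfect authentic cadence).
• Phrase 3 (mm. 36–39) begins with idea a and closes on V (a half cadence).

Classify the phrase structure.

The final phrase closes with a half cadence, which is not stronger than the preceding imperfect authentic cadence; the 3 phrases lack an overall antecedent–consequent design and so form a phrase group.

phrase group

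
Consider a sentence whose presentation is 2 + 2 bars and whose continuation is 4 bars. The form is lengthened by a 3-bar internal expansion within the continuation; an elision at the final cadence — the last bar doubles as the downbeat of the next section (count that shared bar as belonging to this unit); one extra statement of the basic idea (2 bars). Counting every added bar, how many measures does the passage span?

13 measures

Basic sentence: 2 + 2 + 4 = 8 bars.
8 (basic form) + 3 (internal expansion) + 2 (extra statement) = 13.
The elision shares a bar with the next section but does not change this unit's count.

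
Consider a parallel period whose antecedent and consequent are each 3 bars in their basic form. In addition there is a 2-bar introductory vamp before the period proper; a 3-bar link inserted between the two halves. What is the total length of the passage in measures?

Basic parallel period: 3 + 3 = 6 bars.
6 (basic form) + 2 (introduction) + 3 (link) = 11.

11 measures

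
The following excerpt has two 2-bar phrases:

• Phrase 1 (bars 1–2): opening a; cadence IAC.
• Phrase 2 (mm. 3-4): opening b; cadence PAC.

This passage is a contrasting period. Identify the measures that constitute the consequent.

The antecedent is the phrase ending with the weaker cadence (imperfect authentic cadence, phrase 1) and the consequent the one ending more conclusively (perfect authentic cadence, phrase 2); the consequent is mm. 3-4.

measures 3–4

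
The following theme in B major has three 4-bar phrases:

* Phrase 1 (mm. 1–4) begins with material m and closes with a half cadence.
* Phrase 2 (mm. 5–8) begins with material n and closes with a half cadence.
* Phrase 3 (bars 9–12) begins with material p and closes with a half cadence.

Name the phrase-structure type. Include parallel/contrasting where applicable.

phrase group

The final phrase closes with a half cadence, which is not stronger than the preceding half cadence; the 3 phrases lack an overall antecedent–consequent design and so form a phrase group.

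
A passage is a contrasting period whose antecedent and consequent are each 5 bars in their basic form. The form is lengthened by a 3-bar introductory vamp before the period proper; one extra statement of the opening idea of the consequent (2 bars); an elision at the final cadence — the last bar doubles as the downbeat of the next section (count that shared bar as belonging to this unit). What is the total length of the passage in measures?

Basic contrasting period: 5 + 5 = 10 bars.
10 (basic form) + 3 (introduction) + 2 (extra statement) = 15.
The elision shares a bar with the next section but does not change this unit's count.

15 measures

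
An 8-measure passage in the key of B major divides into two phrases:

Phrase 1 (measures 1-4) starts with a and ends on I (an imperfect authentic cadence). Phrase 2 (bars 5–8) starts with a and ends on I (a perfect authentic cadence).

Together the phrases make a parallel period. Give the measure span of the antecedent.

The phrase ending with the weaker cadence (imperfect authentic cadence) is the antecedent; the one ending more conclusively (perfect authentic cadence) is the consequent. The antecedent is measures 1–4.

measures 1–4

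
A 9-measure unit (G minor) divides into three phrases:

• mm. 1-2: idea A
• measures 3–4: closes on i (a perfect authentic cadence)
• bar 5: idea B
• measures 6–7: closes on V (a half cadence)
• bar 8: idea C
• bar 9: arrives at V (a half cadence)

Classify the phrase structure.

phrase group

The final phrase closes with a half cadence, which is not stronger than the preceding half cadence; the 3 phrases lack an overall antecedent–consequent design and so form a phrase group.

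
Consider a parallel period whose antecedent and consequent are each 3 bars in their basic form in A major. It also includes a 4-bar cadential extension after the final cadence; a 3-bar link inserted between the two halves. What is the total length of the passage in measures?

Basic parallel period: 3 + 3 = 6 bars.
6 (basic form) + 4 (cadential extension) + 3 (link) = 13.

13 measures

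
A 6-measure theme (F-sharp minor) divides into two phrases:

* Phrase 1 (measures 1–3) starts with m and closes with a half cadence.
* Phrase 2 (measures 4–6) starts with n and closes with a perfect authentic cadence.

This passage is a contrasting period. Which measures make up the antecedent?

measures 1–3

The antecedent is the phrase ending with the weaker cadence (half cadence, phrase 1) and the consequent the one ending more conclusively (perfect authentic cadence, phrase 2); the antecedent is mm. 1–3.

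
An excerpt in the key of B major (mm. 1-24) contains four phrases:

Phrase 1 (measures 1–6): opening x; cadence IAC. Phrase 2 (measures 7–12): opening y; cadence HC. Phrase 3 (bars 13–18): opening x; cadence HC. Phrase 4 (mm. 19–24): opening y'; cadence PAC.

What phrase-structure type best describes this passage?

Four phrases in two halves: the first half (mm. 1-12) ends with a half cadence, the second (measures 13–24) with a perfect authentic cadence — a large antecedent–consequent pair, i.e. a double period.
Phrase 3 begins with the same material as phrase 1, making it parallel.

parallel double period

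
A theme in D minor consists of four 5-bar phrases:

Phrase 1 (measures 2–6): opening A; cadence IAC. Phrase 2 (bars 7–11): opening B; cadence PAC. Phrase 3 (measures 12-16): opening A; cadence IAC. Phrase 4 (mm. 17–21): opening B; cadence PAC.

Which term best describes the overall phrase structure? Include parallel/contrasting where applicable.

The cadence pattern IAC–PAC–IAC–PAC is weak–strong twice, and phrases 3–4 restate phrases 1–2: a period heard twice, not a double period (which would end weakly at phrase 2).

repeated period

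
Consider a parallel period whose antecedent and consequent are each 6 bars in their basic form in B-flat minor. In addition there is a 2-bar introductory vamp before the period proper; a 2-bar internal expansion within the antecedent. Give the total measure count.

16 measures

Basic parallel period: 6 + 6 = 12 bars.
12 (basic form) + 2 (introduction) + 2 (internal expansion) = 16.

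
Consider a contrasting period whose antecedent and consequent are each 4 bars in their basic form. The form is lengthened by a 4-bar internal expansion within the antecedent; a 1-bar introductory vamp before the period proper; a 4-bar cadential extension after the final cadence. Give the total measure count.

17 measures

Basic contrasting period: 4 + 4 = 8 bars.
8 (basic form) + 4 (internal expansion) + 1 (introduction) + 4 (cadential extension) = 17.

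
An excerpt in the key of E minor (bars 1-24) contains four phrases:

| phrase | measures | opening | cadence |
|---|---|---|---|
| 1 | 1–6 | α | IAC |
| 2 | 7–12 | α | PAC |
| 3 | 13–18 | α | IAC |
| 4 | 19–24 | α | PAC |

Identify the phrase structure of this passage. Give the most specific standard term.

The cadence pattern IAC–PAC–IAC–PAC is weak–strong twice, and phrases 3–4 restate phrases 1–2: a period heard twice, not a double period (which would end weakly at phrase 2).

repeated period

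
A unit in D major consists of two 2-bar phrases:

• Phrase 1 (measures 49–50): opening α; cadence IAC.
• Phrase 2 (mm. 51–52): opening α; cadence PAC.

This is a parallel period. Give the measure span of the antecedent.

The phrase ending with the weaker cadence (imperfect authentic cadence) is the antecedent; the one ending more conclusively (perfect authentic cadence) is the consequent. The antecedent is measures 49–50.

measures 49–50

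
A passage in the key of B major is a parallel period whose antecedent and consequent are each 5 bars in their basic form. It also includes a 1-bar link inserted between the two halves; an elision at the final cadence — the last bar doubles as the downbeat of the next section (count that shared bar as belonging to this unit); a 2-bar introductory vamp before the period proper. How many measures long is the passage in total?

13 measures

Basic parallel period: 5 + 5 = 10 bars.
10 (basic form) + 1 (link) + 2 (introduction) = 13.
The elision shares a bar with the next section but does not change this unit's count.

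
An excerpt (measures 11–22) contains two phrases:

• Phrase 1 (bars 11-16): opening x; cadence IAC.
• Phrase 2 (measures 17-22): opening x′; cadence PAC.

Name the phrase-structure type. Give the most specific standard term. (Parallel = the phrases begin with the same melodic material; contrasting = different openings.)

Phrase 1 ends with an imperfect authentic cadence (weaker) and phrase 2 with a perfect authentic cadence (stronger): antecedent + consequent = a period.
The two phrases open with the same material (x / x′), so the period is parallel.

parallel period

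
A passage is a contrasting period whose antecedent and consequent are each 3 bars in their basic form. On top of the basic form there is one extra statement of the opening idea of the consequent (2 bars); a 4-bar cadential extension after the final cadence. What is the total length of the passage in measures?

12 measures

Basic contrasting period: 3 + 3 = 6 bars.
6 (basic form) + 2 (extra statement) + 4 (cadential extension) = 12.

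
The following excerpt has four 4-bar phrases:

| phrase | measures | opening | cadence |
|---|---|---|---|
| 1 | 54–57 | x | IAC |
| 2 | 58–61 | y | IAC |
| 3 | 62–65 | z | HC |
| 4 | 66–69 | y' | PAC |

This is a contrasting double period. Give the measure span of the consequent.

In a double period the first pair of phrases (ending imperfect authentic cadence) is the large antecedent and the second pair (ending perfect authentic cadence) is the large consequent; the consequent is measures 62–69.

measures 62–69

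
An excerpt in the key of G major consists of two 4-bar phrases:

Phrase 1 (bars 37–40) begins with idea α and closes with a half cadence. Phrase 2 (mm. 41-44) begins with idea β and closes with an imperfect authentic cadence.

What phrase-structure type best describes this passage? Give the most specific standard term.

Phrase 1 ends with a half cadence (weaker) and phrase 2 with an imperfect authentic cadence (stronger): antecedent + consequent = a period.
The two phrases open with different material (α / β), so the period is contrasting.

contrasting period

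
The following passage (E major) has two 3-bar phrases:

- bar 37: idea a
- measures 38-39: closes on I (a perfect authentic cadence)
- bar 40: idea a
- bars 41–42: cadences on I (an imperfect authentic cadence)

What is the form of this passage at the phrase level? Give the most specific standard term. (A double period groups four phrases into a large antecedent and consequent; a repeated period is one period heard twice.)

The second phrase closes with an imperfect authentic cadence, which is not stronger than the first phrase's perfect authentic cadence; without a weak→strong cadential pair there is no antecedent–consequent relationship, so this is a phrase group rather than a period.

phrase group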